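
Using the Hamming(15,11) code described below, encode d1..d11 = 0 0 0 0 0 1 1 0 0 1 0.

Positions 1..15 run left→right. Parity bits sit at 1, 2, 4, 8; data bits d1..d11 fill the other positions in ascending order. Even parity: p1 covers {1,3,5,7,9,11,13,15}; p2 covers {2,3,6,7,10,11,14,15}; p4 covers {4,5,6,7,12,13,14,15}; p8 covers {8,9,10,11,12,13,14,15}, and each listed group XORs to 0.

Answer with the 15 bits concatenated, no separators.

110100010110010

Place data at non-parity positions: p1 p2 0 p4 0 0 0 p8 0 1 1 0 0 1 0
p1 (pos 1,3,5,7,9,11,13,15): XOR of data positions = 0⊕0⊕0⊕0⊕1⊕0⊕0 = 1
p2 (pos 2,3,6,7,10,11,14,15): XOR of data positions = 0⊕0⊕0⊕1⊕1⊕1⊕0 = 1
p4 (pos 4,5,6,7,12,13,14,15): XOR of data positions = 0⊕0⊕0⊕0⊕0⊕1⊕0 = 1
p8 (pos 8,9,10,11,12,13,14,15): XOR of data positions = 0⊕1⊕1⊕0⊕0⊕1⊕0 = 1
Codeword: 110100010110010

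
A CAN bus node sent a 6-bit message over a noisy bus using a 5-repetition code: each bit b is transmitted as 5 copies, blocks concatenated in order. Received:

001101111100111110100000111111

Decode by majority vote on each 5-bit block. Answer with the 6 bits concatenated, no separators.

011101

Block 1 (00110): 2 ones → 0
Block 2 (11111): 5 ones → 1
Block 3 (00111): 3 ones → 1
Block 4 (11010): 3 ones → 1
Block 5 (00001): 1 one → 0
Block 6 (11111): 5 ones → 1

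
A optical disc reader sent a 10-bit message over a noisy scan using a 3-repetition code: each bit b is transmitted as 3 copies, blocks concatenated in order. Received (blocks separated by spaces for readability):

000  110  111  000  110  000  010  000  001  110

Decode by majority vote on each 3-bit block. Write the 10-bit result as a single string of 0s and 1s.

Block 1 (000): 0 ones → 0
Block 2 (110): 2 ones → 1
Block 3 (111): 3 ones → 1
Block 4 (000): 0 ones → 0
Block 5 (110): 2 ones → 1
Block 6 (000): 0 ones → 0
Block 7 (010): 1 one → 0
Block 8 (000): 0 ones → 0
Block 9 (001): 1 one → 0
Block 10 (110): 2 ones → 1

0110100001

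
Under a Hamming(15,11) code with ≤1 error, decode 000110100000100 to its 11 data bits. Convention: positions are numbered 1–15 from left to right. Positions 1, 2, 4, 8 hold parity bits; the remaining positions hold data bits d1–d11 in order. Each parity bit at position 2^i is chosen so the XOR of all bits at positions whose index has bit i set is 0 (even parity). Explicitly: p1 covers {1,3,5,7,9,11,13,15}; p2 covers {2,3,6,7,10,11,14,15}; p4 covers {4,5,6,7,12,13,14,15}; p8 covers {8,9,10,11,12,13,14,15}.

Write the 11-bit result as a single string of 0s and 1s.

s1 (pos 1,3,5,7,9,11,13,15): 0⊕0⊕1⊕1⊕0⊕0⊕1⊕0 = 1
s2 (pos 2,3,6,7,10,11,14,15): 0⊕0⊕0⊕1⊕0⊕0⊕0⊕0 = 1
s4 (pos 4,5,6,7,12,13,14,15): 1⊕1⊕0⊕1⊕0⊕1⊕0⊕0 = 0
s8 (pos 8,9,10,11,12,13,14,15): 0⊕0⊕0⊕0⊕0⊕1⊕0⊕0 = 1
Syndrome s8…s1 = 1011 → error at position 11.
Flip position 11: 000110100000100 → 000110100010100
Read data bits from positions 3,5,6,7,9,10,11,12,13,14,15: 01010010100

01010010100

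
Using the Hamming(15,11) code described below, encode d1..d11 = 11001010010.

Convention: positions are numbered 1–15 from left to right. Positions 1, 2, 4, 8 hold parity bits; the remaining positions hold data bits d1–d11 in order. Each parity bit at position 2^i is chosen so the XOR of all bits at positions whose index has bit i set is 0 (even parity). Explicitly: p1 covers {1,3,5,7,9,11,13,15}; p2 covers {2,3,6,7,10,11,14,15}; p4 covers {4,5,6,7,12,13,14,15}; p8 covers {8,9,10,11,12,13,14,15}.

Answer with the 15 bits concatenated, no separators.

011010011010010

Place data at non-parity positions: p1 p2 1 p4 1 0 0 p8 1 0 1 0 0 1 0
p1 (pos 1,3,5,7,9,11,13,15): XOR of data positions = 1⊕1⊕0⊕1⊕1⊕0⊕0 = 0
p2 (pos 2,3,6,7,10,11,14,15): XOR of data positions = 1⊕0⊕0⊕0⊕1⊕1⊕0 = 1
p4 (pos 4,5,6,7,12,13,14,15): XOR of data positions = 1⊕0⊕0⊕0⊕0⊕1⊕0 = 0
p8 (pos 8,9,10,11,12,13,14,15): XOR of data positions = 1⊕0⊕1⊕0⊕0⊕1⊕0 = 1
Codeword: 011010011010010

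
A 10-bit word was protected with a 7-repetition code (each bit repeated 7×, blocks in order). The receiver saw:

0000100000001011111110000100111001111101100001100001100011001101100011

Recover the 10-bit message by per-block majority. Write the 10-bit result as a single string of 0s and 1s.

Block 1 (0000100): 1 one → 0
Block 2 (0000010): 1 one → 0
Block 3 (1111111): 7 ones → 1
Block 4 (0000100): 1 one → 0
Block 5 (1110011): 5 ones → 1
Block 6 (1110110): 5 ones → 1
Block 7 (0001100): 2 ones → 0
Block 8 (0011000): 2 ones → 0
Block 9 (1100110): 4 ones → 1
Block 10 (1100011): 4 ones → 1

0010110011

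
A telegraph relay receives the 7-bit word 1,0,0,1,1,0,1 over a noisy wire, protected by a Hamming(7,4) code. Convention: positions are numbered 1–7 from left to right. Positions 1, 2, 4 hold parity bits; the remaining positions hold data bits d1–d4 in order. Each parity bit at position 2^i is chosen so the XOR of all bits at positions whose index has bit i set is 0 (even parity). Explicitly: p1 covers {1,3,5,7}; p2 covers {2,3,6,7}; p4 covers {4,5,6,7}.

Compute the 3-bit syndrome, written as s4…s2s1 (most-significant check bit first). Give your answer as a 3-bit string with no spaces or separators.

s1 (pos 1,3,5,7): 1⊕0⊕1⊕1 = 1
s2 (pos 2,3,6,7): 0⊕0⊕0⊕1 = 1
s4 (pos 4,5,6,7): 1⊕1⊕0⊕1 = 1
Syndrome s4…s1 = 111 → error at position 7.

111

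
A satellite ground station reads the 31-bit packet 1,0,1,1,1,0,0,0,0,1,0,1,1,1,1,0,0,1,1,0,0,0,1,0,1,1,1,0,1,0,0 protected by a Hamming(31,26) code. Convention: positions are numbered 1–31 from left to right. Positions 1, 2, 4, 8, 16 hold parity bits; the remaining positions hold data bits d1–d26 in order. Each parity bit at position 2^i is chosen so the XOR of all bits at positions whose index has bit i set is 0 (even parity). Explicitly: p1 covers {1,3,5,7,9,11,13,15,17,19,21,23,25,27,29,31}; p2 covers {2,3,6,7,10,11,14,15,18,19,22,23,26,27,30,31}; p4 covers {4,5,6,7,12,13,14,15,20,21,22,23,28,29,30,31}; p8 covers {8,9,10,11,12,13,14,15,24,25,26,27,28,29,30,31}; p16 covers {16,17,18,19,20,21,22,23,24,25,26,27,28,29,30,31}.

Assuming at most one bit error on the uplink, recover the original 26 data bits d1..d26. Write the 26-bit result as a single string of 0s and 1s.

s1 (pos 1,3,5,7,9,11,13,15,17,19,21,23,25,27,29,31): 1⊕1⊕1⊕0⊕0⊕0⊕1⊕1⊕0⊕1⊕0⊕1⊕1⊕1⊕1⊕0 = 0
s2 (pos 2,3,6,7,10,11,14,15,18,19,22,23,26,27,30,31): 0⊕1⊕0⊕0⊕1⊕0⊕1⊕1⊕1⊕1⊕0⊕1⊕1⊕1⊕0⊕0 = 1
s4 (pos 4,5,6,7,12,13,14,15,20,21,22,23,28,29,30,31): 1⊕1⊕0⊕0⊕1⊕1⊕1⊕1⊕0⊕0⊕0⊕1⊕0⊕1⊕0⊕0 = 0
s8 (pos 8,9,10,11,12,13,14,15,24,25,26,27,28,29,30,31): 0⊕0⊕1⊕0⊕1⊕1⊕1⊕1⊕0⊕1⊕1⊕1⊕0⊕1⊕0⊕0 = 1
s16 (pos 16,17,18,19,20,21,22,23,24,25,26,27,28,29,30,31): 0⊕0⊕1⊕1⊕0⊕0⊕0⊕1⊕0⊕1⊕1⊕1⊕0⊕1⊕0⊕0 = 1
Syndrome s16…s1 = 11010 → error at position 26.
Flip position 26: 1011100001011110011000101110100 → 1011100001011110011000101010100
Read data bits from positions 3,5,6,7,9,10,11,12,13,14,15,17,18,19,20,21,22,23,24,25,26,27,28,29,30,31: 11000101111011000101010100

11000101111011000101010100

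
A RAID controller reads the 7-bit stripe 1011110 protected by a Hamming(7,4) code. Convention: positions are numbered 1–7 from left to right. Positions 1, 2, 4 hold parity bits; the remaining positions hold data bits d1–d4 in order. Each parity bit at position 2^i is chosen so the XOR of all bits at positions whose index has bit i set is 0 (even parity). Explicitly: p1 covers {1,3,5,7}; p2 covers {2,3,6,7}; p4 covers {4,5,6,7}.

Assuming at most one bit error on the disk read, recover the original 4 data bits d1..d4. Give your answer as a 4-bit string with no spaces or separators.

s1 (pos 1,3,5,7): 1⊕1⊕1⊕0 = 1
s2 (pos 2,3,6,7): 0⊕1⊕1⊕0 = 0
s4 (pos 4,5,6,7): 1⊕1⊕1⊕0 = 1
Syndrome s4…s1 = 101 → error at position 5.
Flip position 5: 1011110 → 1011010
Read data bits from positions 3,5,6,7: 1010

1010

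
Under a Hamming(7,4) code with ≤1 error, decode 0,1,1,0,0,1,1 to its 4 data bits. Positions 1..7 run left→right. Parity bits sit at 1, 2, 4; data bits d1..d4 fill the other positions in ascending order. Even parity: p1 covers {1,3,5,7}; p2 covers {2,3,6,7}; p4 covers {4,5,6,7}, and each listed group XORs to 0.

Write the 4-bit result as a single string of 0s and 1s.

1011

s1 (pos 1,3,5,7): 0⊕1⊕0⊕1 = 0
s2 (pos 2,3,6,7): 1⊕1⊕1⊕1 = 0
s4 (pos 4,5,6,7): 0⊕0⊕1⊕1 = 0
Syndrome s4…s1 = 000 → no error.
Read data bits from positions 3,5,6,7: 1011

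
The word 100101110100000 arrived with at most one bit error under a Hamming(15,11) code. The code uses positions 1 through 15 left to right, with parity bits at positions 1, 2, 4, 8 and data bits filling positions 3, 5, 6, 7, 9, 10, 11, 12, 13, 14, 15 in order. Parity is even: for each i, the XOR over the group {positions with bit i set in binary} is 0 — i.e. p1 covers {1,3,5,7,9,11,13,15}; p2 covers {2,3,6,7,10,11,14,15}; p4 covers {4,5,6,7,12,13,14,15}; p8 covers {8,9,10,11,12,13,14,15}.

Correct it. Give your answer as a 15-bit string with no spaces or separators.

100100110100000

s1 (pos 1,3,5,7,9,11,13,15): 1⊕0⊕0⊕1⊕0⊕0⊕0⊕0 = 0
s2 (pos 2,3,6,7,10,11,14,15): 0⊕0⊕1⊕1⊕1⊕0⊕0⊕0 = 1
s4 (pos 4,5,6,7,12,13,14,15): 1⊕0⊕1⊕1⊕0⊕0⊕0⊕0 = 1
s8 (pos 8,9,10,11,12,13,14,15): 1⊕0⊕1⊕0⊕0⊕0⊕0⊕0 = 0
Syndrome s8…s1 = 0110 → error at position 6.
Flip position 6: 100101110100000 → 100100110100000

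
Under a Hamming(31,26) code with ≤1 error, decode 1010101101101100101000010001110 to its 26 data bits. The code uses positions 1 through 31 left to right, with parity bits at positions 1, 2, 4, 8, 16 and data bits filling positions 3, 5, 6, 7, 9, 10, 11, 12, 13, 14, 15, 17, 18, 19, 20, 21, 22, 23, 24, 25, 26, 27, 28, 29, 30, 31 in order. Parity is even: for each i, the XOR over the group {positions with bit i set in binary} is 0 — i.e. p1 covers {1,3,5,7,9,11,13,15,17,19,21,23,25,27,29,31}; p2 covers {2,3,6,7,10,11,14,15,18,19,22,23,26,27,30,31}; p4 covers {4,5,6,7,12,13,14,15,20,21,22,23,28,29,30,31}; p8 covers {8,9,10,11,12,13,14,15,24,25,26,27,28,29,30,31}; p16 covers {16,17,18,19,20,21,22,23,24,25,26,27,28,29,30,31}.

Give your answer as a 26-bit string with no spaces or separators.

11010110111101000010001110

s1 (pos 1,3,5,7,9,11,13,15,17,19,21,23,25,27,29,31): 1⊕1⊕1⊕1⊕0⊕1⊕1⊕0⊕1⊕1⊕0⊕0⊕0⊕0⊕1⊕0 = 1
s2 (pos 2,3,6,7,10,11,14,15,18,19,22,23,26,27,30,31): 0⊕1⊕0⊕1⊕1⊕1⊕1⊕0⊕0⊕1⊕0⊕0⊕0⊕0⊕1⊕0 = 1
s4 (pos 4,5,6,7,12,13,14,15,20,21,22,23,28,29,30,31): 0⊕1⊕0⊕1⊕0⊕1⊕1⊕0⊕0⊕0⊕0⊕0⊕1⊕1⊕1⊕0 = 1
s8 (pos 8,9,10,11,12,13,14,15,24,25,26,27,28,29,30,31): 1⊕0⊕1⊕1⊕0⊕1⊕1⊕0⊕1⊕0⊕0⊕0⊕1⊕1⊕1⊕0 = 1
s16 (pos 16,17,18,19,20,21,22,23,24,25,26,27,28,29,30,31): 0⊕1⊕0⊕1⊕0⊕0⊕0⊕0⊕1⊕0⊕0⊕0⊕1⊕1⊕1⊕0 = 0
Syndrome s16…s1 = 01111 → error at position 15.
Flip position 15: 1010101101101100101000010001110 → 1010101101101110101000010001110
Read data bits from positions 3,5,6,7,9,10,11,12,13,14,15,17,18,19,20,21,22,23,24,25,26,27,28,29,30,31: 11010110111101000010001110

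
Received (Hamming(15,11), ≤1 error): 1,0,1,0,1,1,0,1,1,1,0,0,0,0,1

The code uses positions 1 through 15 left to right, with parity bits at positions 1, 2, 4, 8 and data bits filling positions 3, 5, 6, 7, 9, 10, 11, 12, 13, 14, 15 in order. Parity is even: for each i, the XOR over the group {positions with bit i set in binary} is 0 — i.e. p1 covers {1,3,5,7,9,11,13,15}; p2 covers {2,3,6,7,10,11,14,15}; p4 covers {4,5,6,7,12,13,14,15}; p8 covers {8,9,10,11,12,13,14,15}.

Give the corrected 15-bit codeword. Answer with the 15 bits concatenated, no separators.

101001011100001

s1 (pos 1,3,5,7,9,11,13,15): 1⊕1⊕1⊕0⊕1⊕0⊕0⊕1 = 1
s2 (pos 2,3,6,7,10,11,14,15): 0⊕1⊕1⊕0⊕1⊕0⊕0⊕1 = 0
s4 (pos 4,5,6,7,12,13,14,15): 0⊕1⊕1⊕0⊕0⊕0⊕0⊕1 = 1
s8 (pos 8,9,10,11,12,13,14,15): 1⊕1⊕1⊕0⊕0⊕0⊕0⊕1 = 0
Syndrome s8…s1 = 0101 → error at position 5.
Flip position 5: 101011011100001 → 101001011100001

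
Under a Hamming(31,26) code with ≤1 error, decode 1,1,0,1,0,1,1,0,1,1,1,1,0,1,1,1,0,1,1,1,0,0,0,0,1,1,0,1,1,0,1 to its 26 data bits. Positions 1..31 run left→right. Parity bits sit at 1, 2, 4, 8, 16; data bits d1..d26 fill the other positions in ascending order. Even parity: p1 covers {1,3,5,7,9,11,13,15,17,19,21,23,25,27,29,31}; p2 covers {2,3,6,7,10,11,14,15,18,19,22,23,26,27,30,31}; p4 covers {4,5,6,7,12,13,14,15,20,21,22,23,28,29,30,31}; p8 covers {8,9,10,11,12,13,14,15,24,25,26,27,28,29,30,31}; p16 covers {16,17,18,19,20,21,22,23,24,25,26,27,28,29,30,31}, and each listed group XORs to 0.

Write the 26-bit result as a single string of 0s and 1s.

00111111011011100001111101

s1 (pos 1,3,5,7,9,11,13,15,17,19,21,23,25,27,29,31): 1⊕0⊕0⊕1⊕1⊕1⊕0⊕1⊕0⊕1⊕0⊕0⊕1⊕0⊕1⊕1 = 1
s2 (pos 2,3,6,7,10,11,14,15,18,19,22,23,26,27,30,31): 1⊕0⊕1⊕1⊕1⊕1⊕1⊕1⊕1⊕1⊕0⊕0⊕1⊕0⊕0⊕1 = 1
s4 (pos 4,5,6,7,12,13,14,15,20,21,22,23,28,29,30,31): 1⊕0⊕1⊕1⊕1⊕0⊕1⊕1⊕1⊕0⊕0⊕0⊕1⊕1⊕0⊕1 = 0
s8 (pos 8,9,10,11,12,13,14,15,24,25,26,27,28,29,30,31): 0⊕1⊕1⊕1⊕1⊕0⊕1⊕1⊕0⊕1⊕1⊕0⊕1⊕1⊕0⊕1 = 1
s16 (pos 16,17,18,19,20,21,22,23,24,25,26,27,28,29,30,31): 1⊕0⊕1⊕1⊕1⊕0⊕0⊕0⊕0⊕1⊕1⊕0⊕1⊕1⊕0⊕1 = 1
Syndrome s16…s1 = 11011 → error at position 27.
Flip position 27: 1101011011110111011100001101101 → 1101011011110111011100001111101
Read data bits from positions 3,5,6,7,9,10,11,12,13,14,15,17,18,19,20,21,22,23,24,25,26,27,28,29,30,31: 00111111011011100001111101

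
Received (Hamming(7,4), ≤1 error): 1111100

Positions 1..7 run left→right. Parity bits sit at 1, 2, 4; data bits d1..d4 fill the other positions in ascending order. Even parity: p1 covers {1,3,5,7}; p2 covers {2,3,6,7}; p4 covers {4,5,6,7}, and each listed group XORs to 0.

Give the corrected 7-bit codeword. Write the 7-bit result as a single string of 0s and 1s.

0111100

s1 (pos 1,3,5,7): 1⊕1⊕1⊕0 = 1
s2 (pos 2,3,6,7): 1⊕1⊕0⊕0 = 0
s4 (pos 4,5,6,7): 1⊕1⊕0⊕0 = 0
Syndrome s4…s1 = 001 → error at position 1.
Flip position 1: 1111100 → 0111100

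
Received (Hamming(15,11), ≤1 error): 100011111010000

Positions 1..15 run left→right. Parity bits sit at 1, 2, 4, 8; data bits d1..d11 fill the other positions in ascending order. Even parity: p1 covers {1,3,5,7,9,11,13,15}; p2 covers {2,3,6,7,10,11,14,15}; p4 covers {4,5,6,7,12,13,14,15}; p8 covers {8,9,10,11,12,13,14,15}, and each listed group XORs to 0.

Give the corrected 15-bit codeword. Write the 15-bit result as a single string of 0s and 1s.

s1 (pos 1,3,5,7,9,11,13,15): 1⊕0⊕1⊕1⊕1⊕1⊕0⊕0 = 1
s2 (pos 2,3,6,7,10,11,14,15): 0⊕0⊕1⊕1⊕0⊕1⊕0⊕0 = 1
s4 (pos 4,5,6,7,12,13,14,15): 0⊕1⊕1⊕1⊕0⊕0⊕0⊕0 = 1
s8 (pos 8,9,10,11,12,13,14,15): 1⊕1⊕0⊕1⊕0⊕0⊕0⊕0 = 1
Syndrome s8…s1 = 1111 → error at position 15.
Flip position 15: 100011111010000 → 100011111010001

100011111010001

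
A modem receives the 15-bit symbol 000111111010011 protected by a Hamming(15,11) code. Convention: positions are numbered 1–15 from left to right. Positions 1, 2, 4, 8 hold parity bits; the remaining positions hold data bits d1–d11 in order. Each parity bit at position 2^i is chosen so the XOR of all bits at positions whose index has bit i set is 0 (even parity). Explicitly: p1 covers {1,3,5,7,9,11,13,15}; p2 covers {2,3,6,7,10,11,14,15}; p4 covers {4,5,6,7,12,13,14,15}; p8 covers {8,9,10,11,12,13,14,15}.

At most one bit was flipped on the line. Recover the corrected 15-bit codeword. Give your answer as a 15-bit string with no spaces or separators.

s1 (pos 1,3,5,7,9,11,13,15): 0⊕0⊕1⊕1⊕1⊕1⊕0⊕1 = 1
s2 (pos 2,3,6,7,10,11,14,15): 0⊕0⊕1⊕1⊕0⊕1⊕1⊕1 = 1
s4 (pos 4,5,6,7,12,13,14,15): 1⊕1⊕1⊕1⊕0⊕0⊕1⊕1 = 0
s8 (pos 8,9,10,11,12,13,14,15): 1⊕1⊕0⊕1⊕0⊕0⊕1⊕1 = 1
Syndrome s8…s1 = 1011 → error at position 11.
Flip position 11: 000111111010011 → 000111111000011

000111111000011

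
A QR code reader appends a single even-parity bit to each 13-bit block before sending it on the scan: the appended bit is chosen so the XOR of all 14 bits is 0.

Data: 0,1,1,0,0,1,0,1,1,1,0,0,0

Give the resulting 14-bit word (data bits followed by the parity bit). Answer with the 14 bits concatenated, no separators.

XOR of the 13 data bits: 0⊕1⊕1⊕0⊕0⊕1⊕0⊕1⊕1⊕1⊕0⊕0⊕0 = 0
Parity bit = 0 (so all 14 bits XOR to 0).

01100101110000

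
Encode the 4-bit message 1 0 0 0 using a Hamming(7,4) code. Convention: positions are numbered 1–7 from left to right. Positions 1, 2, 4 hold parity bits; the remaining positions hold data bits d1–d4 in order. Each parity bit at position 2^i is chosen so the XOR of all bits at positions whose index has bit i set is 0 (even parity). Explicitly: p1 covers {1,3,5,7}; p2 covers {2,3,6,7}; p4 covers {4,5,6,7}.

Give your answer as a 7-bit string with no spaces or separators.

Place data at non-parity positions: p1 p2 1 p4 0 0 0
p1 (pos 1,3,5,7): XOR of data positions = 1⊕0⊕0 = 1
p2 (pos 2,3,6,7): XOR of data positions = 1⊕0⊕0 = 1
p4 (pos 4,5,6,7): XOR of data positions = 0⊕0⊕0 = 0
Codeword: 1110000

1110000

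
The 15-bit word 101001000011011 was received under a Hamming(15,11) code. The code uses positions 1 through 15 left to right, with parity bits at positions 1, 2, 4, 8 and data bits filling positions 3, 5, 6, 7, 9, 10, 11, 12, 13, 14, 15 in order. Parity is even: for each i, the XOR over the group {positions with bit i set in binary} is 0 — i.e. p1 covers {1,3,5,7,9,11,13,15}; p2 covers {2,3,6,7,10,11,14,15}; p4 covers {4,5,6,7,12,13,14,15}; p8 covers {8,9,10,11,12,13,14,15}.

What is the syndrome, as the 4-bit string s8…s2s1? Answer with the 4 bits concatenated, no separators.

s1 (pos 1,3,5,7,9,11,13,15): 1⊕1⊕0⊕0⊕0⊕1⊕0⊕1 = 0
s2 (pos 2,3,6,7,10,11,14,15): 0⊕1⊕1⊕0⊕0⊕1⊕1⊕1 = 1
s4 (pos 4,5,6,7,12,13,14,15): 0⊕0⊕1⊕0⊕1⊕0⊕1⊕1 = 0
s8 (pos 8,9,10,11,12,13,14,15): 0⊕0⊕0⊕1⊕1⊕0⊕1⊕1 = 0
Syndrome s8…s1 = 0010 → error at position 2.

0010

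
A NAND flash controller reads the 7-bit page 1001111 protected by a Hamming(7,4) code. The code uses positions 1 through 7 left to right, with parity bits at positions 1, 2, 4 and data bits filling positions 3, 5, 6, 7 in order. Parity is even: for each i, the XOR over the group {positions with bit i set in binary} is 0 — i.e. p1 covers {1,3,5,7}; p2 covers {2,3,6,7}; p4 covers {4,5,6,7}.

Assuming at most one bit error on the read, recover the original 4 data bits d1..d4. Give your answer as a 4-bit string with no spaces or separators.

s1 (pos 1,3,5,7): 1⊕0⊕1⊕1 = 1
s2 (pos 2,3,6,7): 0⊕0⊕1⊕1 = 0
s4 (pos 4,5,6,7): 1⊕1⊕1⊕1 = 0
Syndrome s4…s1 = 001 → error at position 1.
Flip position 1: 1001111 → 0001111
Read data bits from positions 3,5,6,7: 0111

0111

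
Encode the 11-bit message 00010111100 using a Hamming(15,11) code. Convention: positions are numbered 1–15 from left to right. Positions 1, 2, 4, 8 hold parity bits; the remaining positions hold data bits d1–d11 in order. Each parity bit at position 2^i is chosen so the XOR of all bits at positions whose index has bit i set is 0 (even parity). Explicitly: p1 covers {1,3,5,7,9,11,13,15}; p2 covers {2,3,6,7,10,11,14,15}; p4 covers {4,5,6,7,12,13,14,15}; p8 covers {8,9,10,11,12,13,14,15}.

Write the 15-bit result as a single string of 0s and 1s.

Place data at non-parity positions: p1 p2 0 p4 0 0 1 p8 0 1 1 1 1 0 0
p1 (pos 1,3,5,7,9,11,13,15): XOR of data positions = 0⊕0⊕1⊕0⊕1⊕1⊕0 = 1
p2 (pos 2,3,6,7,10,11,14,15): XOR of data positions = 0⊕0⊕1⊕1⊕1⊕0⊕0 = 1
p4 (pos 4,5,6,7,12,13,14,15): XOR of data positions = 0⊕0⊕1⊕1⊕1⊕0⊕0 = 1
p8 (pos 8,9,10,11,12,13,14,15): XOR of data positions = 0⊕1⊕1⊕1⊕1⊕0⊕0 = 0
Codeword: 110100100111100

110100100111100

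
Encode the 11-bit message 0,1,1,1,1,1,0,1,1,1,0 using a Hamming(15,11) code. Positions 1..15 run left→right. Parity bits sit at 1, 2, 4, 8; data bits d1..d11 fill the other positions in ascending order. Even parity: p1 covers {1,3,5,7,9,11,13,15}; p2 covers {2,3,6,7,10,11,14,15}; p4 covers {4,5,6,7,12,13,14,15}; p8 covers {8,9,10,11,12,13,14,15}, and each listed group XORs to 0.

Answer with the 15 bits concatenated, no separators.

000011111101110

Place data at non-parity positions: p1 p2 0 p4 1 1 1 p8 1 1 0 1 1 1 0
p1 (pos 1,3,5,7,9,11,13,15): XOR of data positions = 0⊕1⊕1⊕1⊕0⊕1⊕0 = 0
p2 (pos 2,3,6,7,10,11,14,15): XOR of data positions = 0⊕1⊕1⊕1⊕0⊕1⊕0 = 0
p4 (pos 4,5,6,7,12,13,14,15): XOR of data positions = 1⊕1⊕1⊕1⊕1⊕1⊕0 = 0
p8 (pos 8,9,10,11,12,13,14,15): XOR of data positions = 1⊕1⊕0⊕1⊕1⊕1⊕0 = 1
Codeword: 000011111101110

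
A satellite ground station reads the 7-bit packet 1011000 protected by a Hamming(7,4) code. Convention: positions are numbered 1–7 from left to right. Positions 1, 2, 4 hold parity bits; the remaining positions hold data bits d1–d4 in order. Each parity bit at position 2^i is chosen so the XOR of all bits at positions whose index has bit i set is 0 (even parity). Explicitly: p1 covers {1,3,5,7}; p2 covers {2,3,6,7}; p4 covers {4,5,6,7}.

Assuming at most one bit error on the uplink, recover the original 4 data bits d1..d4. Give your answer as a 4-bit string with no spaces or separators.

1010

s1 (pos 1,3,5,7): 1⊕1⊕0⊕0 = 0
s2 (pos 2,3,6,7): 0⊕1⊕0⊕0 = 1
s4 (pos 4,5,6,7): 1⊕0⊕0⊕0 = 1
Syndrome s4…s1 = 110 → error at position 6.
Flip position 6: 1011000 → 1011010
Read data bits from positions 3,5,6,7: 1010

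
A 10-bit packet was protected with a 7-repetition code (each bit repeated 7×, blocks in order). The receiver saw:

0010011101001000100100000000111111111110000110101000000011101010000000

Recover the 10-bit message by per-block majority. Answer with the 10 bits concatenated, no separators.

Block 1 (0010011): 3 ones → 0
Block 2 (1010010): 3 ones → 0
Block 3 (0010010): 2 ones → 0
Block 4 (0000000): 0 ones → 0
Block 5 (1111111): 7 ones → 1
Block 6 (1111000): 4 ones → 1
Block 7 (0110101): 4 ones → 1
Block 8 (0000000): 0 ones → 0
Block 9 (1110101): 5 ones → 1
Block 10 (0000000): 0 ones → 0

0000111010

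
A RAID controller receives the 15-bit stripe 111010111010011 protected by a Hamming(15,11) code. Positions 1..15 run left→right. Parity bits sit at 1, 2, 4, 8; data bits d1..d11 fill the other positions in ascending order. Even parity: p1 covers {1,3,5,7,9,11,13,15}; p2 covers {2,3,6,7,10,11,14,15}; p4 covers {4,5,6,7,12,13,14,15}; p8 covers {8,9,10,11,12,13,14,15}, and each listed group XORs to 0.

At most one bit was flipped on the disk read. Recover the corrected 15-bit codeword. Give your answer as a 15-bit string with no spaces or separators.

111010110010011

s1 (pos 1,3,5,7,9,11,13,15): 1⊕1⊕1⊕1⊕1⊕1⊕0⊕1 = 1
s2 (pos 2,3,6,7,10,11,14,15): 1⊕1⊕0⊕1⊕0⊕1⊕1⊕1 = 0
s4 (pos 4,5,6,7,12,13,14,15): 0⊕1⊕0⊕1⊕0⊕0⊕1⊕1 = 0
s8 (pos 8,9,10,11,12,13,14,15): 1⊕1⊕0⊕1⊕0⊕0⊕1⊕1 = 1
Syndrome s8…s1 = 1001 → error at position 9.
Flip position 9: 111010111010011 → 111010110010011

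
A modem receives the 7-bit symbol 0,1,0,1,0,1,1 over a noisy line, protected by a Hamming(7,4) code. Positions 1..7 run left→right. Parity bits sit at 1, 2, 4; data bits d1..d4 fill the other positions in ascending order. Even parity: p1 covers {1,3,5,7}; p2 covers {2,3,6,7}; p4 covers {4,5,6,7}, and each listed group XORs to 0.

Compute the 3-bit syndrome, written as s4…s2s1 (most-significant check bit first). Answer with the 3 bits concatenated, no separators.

s1 (pos 1,3,5,7): 0⊕0⊕0⊕1 = 1
s2 (pos 2,3,6,7): 1⊕0⊕1⊕1 = 1
s4 (pos 4,5,6,7): 1⊕0⊕1⊕1 = 1
Syndrome s4…s1 = 111 → error at position 7.

111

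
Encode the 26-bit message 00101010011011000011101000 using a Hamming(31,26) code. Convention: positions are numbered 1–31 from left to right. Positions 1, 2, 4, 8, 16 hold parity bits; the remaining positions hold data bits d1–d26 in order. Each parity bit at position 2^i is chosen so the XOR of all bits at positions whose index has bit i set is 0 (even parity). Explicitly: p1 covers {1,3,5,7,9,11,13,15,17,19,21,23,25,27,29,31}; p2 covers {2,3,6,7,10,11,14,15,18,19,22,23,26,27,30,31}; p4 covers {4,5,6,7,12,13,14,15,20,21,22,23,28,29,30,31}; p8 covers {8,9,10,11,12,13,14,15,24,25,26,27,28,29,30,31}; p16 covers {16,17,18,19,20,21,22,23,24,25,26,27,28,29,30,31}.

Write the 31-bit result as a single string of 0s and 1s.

1100010010100110011000011101000

Place data at non-parity positions: p1 p2 0 p4 0 1 0 p8 1 0 1 0 0 1 1 p16 0 1 1 0 0 0 0 1 1 1 0 1 0 0 0
p1 (pos 1,3,5,7,9,11,13,15,17,19,21,23,25,27,29,31): XOR of data positions = 0⊕0⊕0⊕1⊕1⊕0⊕1⊕0⊕1⊕0⊕0⊕1⊕0⊕0⊕0 = 1
p2 (pos 2,3,6,7,10,11,14,15,18,19,22,23,26,27,30,31): XOR of data positions = 0⊕1⊕0⊕0⊕1⊕1⊕1⊕1⊕1⊕0⊕0⊕1⊕0⊕0⊕0 = 1
p4 (pos 4,5,6,7,12,13,14,15,20,21,22,23,28,29,30,31): XOR of data positions = 0⊕1⊕0⊕0⊕0⊕1⊕1⊕0⊕0⊕0⊕0⊕1⊕0⊕0⊕0 = 0
p8 (pos 8,9,10,11,12,13,14,15,24,25,26,27,28,29,30,31): XOR of data positions = 1⊕0⊕1⊕0⊕0⊕1⊕1⊕1⊕1⊕1⊕0⊕1⊕0⊕0⊕0 = 0
p16 (pos 16,17,18,19,20,21,22,23,24,25,26,27,28,29,30,31): XOR of data positions = 0⊕1⊕1⊕0⊕0⊕0⊕0⊕1⊕1⊕1⊕0⊕1⊕0⊕0⊕0 = 0
Codeword: 1100010010100110011000011101000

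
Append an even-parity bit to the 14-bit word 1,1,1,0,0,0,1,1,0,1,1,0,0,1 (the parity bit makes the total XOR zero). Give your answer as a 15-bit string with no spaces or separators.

XOR of the 14 data bits: 1⊕1⊕1⊕0⊕0⊕0⊕1⊕1⊕0⊕1⊕1⊕0⊕0⊕1 = 0
Parity bit = 0 (so all 15 bits XOR to 0).

111000110110010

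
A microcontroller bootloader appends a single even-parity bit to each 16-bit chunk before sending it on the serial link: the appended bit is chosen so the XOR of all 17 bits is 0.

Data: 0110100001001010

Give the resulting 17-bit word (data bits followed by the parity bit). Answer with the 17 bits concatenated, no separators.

XOR of the 16 data bits: 0⊕1⊕1⊕0⊕1⊕0⊕0⊕0⊕0⊕1⊕0⊕0⊕1⊕0⊕1⊕0 = 0
Parity bit = 0 (so all 17 bits XOR to 0).

01101000010010100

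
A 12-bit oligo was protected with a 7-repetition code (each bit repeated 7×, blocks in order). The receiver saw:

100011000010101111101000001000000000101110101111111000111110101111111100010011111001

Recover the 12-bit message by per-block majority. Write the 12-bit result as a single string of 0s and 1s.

001001111101

Block 1 (1000110): 3 ones → 0
Block 2 (0001010): 2 ones → 0
Block 3 (1111101): 6 ones → 1
Block 4 (0000010): 1 one → 0
Block 5 (0000000): 0 ones → 0
Block 6 (0101110): 4 ones → 1
Block 7 (1011111): 6 ones → 1
Block 8 (1100011): 4 ones → 1
Block 9 (1110101): 5 ones → 1
Block 10 (1111111): 7 ones → 1
Block 11 (0001001): 2 ones → 0
Block 12 (1111001): 5 ones → 1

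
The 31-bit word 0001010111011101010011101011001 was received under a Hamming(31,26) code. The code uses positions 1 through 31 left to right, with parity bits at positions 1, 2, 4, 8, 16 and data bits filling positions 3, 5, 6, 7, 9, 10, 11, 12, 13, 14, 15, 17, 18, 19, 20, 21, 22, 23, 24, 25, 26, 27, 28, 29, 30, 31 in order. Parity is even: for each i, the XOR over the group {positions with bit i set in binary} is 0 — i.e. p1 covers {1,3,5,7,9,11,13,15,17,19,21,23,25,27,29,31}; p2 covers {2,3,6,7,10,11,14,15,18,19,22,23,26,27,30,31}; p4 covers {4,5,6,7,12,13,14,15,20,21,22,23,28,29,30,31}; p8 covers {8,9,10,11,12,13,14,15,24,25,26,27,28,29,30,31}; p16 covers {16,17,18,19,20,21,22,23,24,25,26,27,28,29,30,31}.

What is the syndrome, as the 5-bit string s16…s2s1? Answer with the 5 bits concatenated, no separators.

s1 (pos 1,3,5,7,9,11,13,15,17,19,21,23,25,27,29,31): 0⊕0⊕0⊕0⊕1⊕0⊕1⊕0⊕0⊕0⊕1⊕1⊕1⊕1⊕0⊕1 = 1
s2 (pos 2,3,6,7,10,11,14,15,18,19,22,23,26,27,30,31): 0⊕0⊕1⊕0⊕1⊕0⊕1⊕0⊕1⊕0⊕1⊕1⊕0⊕1⊕0⊕1 = 0
s4 (pos 4,5,6,7,12,13,14,15,20,21,22,23,28,29,30,31): 1⊕0⊕1⊕0⊕1⊕1⊕1⊕0⊕0⊕1⊕1⊕1⊕1⊕0⊕0⊕1 = 0
s8 (pos 8,9,10,11,12,13,14,15,24,25,26,27,28,29,30,31): 1⊕1⊕1⊕0⊕1⊕1⊕1⊕0⊕0⊕1⊕0⊕1⊕1⊕0⊕0⊕1 = 0
s16 (pos 16,17,18,19,20,21,22,23,24,25,26,27,28,29,30,31): 1⊕0⊕1⊕0⊕0⊕1⊕1⊕1⊕0⊕1⊕0⊕1⊕1⊕0⊕0⊕1 = 1
Syndrome s16…s1 = 10001 → error at position 17.

10001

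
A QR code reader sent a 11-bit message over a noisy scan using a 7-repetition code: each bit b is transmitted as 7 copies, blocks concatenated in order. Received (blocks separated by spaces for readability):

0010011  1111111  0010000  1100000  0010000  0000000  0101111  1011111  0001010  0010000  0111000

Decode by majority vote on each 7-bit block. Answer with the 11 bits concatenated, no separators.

01000011000

Block 1 (0010011): 3 ones → 0
Block 2 (1111111): 7 ones → 1
Block 3 (0010000): 1 one → 0
Block 4 (1100000): 2 ones → 0
Block 5 (0010000): 1 one → 0
Block 6 (0000000): 0 ones → 0
Block 7 (0101111): 5 ones → 1
Block 8 (1011111): 6 ones → 1
Block 9 (0001010): 2 ones → 0
Block 10 (0010000): 1 one → 0
Block 11 (0111000): 3 ones → 0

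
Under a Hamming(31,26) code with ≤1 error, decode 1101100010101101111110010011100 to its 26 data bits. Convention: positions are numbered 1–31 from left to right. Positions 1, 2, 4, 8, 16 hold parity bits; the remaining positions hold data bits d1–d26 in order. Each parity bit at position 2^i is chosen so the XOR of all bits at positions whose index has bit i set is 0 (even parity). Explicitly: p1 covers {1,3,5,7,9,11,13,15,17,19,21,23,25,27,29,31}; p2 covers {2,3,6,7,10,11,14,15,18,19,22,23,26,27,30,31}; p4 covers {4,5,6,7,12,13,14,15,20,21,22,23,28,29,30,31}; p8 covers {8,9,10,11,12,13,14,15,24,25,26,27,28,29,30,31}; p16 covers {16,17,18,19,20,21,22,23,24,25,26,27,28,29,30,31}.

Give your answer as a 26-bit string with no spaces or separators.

s1 (pos 1,3,5,7,9,11,13,15,17,19,21,23,25,27,29,31): 1⊕0⊕1⊕0⊕1⊕1⊕1⊕0⊕1⊕1⊕1⊕0⊕0⊕1⊕1⊕0 = 0
s2 (pos 2,3,6,7,10,11,14,15,18,19,22,23,26,27,30,31): 1⊕0⊕0⊕0⊕0⊕1⊕1⊕0⊕1⊕1⊕0⊕0⊕0⊕1⊕0⊕0 = 0
s4 (pos 4,5,6,7,12,13,14,15,20,21,22,23,28,29,30,31): 1⊕1⊕0⊕0⊕0⊕1⊕1⊕0⊕1⊕1⊕0⊕0⊕1⊕1⊕0⊕0 = 0
s8 (pos 8,9,10,11,12,13,14,15,24,25,26,27,28,29,30,31): 0⊕1⊕0⊕1⊕0⊕1⊕1⊕0⊕1⊕0⊕0⊕1⊕1⊕1⊕0⊕0 = 0
s16 (pos 16,17,18,19,20,21,22,23,24,25,26,27,28,29,30,31): 1⊕1⊕1⊕1⊕1⊕1⊕0⊕0⊕1⊕0⊕0⊕1⊕1⊕1⊕0⊕0 = 0
Syndrome s16…s1 = 00000 → no error.
Read data bits from positions 3,5,6,7,9,10,11,12,13,14,15,17,18,19,20,21,22,23,24,25,26,27,28,29,30,31: 01001010110111110010011100

01001010110111110010011100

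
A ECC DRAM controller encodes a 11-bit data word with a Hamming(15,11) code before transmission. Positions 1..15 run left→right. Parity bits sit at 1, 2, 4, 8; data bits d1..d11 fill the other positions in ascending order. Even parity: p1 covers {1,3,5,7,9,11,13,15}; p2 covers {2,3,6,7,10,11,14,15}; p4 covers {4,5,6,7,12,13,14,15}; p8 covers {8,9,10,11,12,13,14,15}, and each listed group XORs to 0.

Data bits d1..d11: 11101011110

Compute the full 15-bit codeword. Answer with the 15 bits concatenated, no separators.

101111011011110

Place data at non-parity positions: p1 p2 1 p4 1 1 0 p8 1 0 1 1 1 1 0
p1 (pos 1,3,5,7,9,11,13,15): XOR of data positions = 1⊕1⊕0⊕1⊕1⊕1⊕0 = 1
p2 (pos 2,3,6,7,10,11,14,15): XOR of data positions = 1⊕1⊕0⊕0⊕1⊕1⊕0 = 0
p4 (pos 4,5,6,7,12,13,14,15): XOR of data positions = 1⊕1⊕0⊕1⊕1⊕1⊕0 = 1
p8 (pos 8,9,10,11,12,13,14,15): XOR of data positions = 1⊕0⊕1⊕1⊕1⊕1⊕0 = 1
Codeword: 101111011011110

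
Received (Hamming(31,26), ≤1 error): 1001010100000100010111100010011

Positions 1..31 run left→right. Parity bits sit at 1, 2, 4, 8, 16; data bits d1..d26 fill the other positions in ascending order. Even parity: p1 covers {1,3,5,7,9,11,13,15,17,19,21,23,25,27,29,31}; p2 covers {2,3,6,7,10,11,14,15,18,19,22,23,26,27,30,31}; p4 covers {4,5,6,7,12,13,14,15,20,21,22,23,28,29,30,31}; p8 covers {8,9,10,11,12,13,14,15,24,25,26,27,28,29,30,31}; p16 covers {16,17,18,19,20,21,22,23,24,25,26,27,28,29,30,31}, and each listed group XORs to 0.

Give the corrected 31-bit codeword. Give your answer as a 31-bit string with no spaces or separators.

1001010100001100010111100010011

s1 (pos 1,3,5,7,9,11,13,15,17,19,21,23,25,27,29,31): 1⊕0⊕0⊕0⊕0⊕0⊕0⊕0⊕0⊕0⊕1⊕1⊕0⊕1⊕0⊕1 = 1
s2 (pos 2,3,6,7,10,11,14,15,18,19,22,23,26,27,30,31): 0⊕0⊕1⊕0⊕0⊕0⊕1⊕0⊕1⊕0⊕1⊕1⊕0⊕1⊕1⊕1 = 0
s4 (pos 4,5,6,7,12,13,14,15,20,21,22,23,28,29,30,31): 1⊕0⊕1⊕0⊕0⊕0⊕1⊕0⊕1⊕1⊕1⊕1⊕0⊕0⊕1⊕1 = 1
s8 (pos 8,9,10,11,12,13,14,15,24,25,26,27,28,29,30,31): 1⊕0⊕0⊕0⊕0⊕0⊕1⊕0⊕0⊕0⊕0⊕1⊕0⊕0⊕1⊕1 = 1
s16 (pos 16,17,18,19,20,21,22,23,24,25,26,27,28,29,30,31): 0⊕0⊕1⊕0⊕1⊕1⊕1⊕1⊕0⊕0⊕0⊕1⊕0⊕0⊕1⊕1 = 0
Syndrome s16…s1 = 01101 → error at position 13.
Flip position 13: 1001010100000100010111100010011 → 1001010100001100010111100010011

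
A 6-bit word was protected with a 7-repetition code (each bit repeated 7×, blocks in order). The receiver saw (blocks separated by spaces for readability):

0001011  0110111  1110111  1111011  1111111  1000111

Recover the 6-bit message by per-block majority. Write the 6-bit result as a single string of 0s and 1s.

011111

Block 1 (0001011): 3 ones → 0
Block 2 (0110111): 5 ones → 1
Block 3 (1110111): 6 ones → 1
Block 4 (1111011): 6 ones → 1
Block 5 (1111111): 7 ones → 1
Block 6 (1000111): 4 ones → 1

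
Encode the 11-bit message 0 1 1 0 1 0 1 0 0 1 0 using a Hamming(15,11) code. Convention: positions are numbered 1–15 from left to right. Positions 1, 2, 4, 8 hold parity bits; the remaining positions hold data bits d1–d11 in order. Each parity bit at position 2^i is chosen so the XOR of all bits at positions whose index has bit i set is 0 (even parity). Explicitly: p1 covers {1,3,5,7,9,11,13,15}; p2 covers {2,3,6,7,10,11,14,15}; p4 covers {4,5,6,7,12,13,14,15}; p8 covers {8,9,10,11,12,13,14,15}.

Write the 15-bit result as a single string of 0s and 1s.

Place data at non-parity positions: p1 p2 0 p4 1 1 0 p8 1 0 1 0 0 1 0
p1 (pos 1,3,5,7,9,11,13,15): XOR of data positions = 0⊕1⊕0⊕1⊕1⊕0⊕0 = 1
p2 (pos 2,3,6,7,10,11,14,15): XOR of data positions = 0⊕1⊕0⊕0⊕1⊕1⊕0 = 1
p4 (pos 4,5,6,7,12,13,14,15): XOR of data positions = 1⊕1⊕0⊕0⊕0⊕1⊕0 = 1
p8 (pos 8,9,10,11,12,13,14,15): XOR of data positions = 1⊕0⊕1⊕0⊕0⊕1⊕0 = 1
Codeword: 110111011010010

110111011010010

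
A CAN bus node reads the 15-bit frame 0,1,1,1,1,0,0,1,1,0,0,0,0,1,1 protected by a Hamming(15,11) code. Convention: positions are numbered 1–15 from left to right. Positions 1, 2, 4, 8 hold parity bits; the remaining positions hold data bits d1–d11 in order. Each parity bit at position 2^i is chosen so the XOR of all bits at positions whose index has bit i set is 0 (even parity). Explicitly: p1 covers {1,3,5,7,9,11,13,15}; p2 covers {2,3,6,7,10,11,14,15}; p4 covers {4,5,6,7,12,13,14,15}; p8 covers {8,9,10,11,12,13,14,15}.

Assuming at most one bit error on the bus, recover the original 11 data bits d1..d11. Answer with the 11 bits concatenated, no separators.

11001000011

s1 (pos 1,3,5,7,9,11,13,15): 0⊕1⊕1⊕0⊕1⊕0⊕0⊕1 = 0
s2 (pos 2,3,6,7,10,11,14,15): 1⊕1⊕0⊕0⊕0⊕0⊕1⊕1 = 0
s4 (pos 4,5,6,7,12,13,14,15): 1⊕1⊕0⊕0⊕0⊕0⊕1⊕1 = 0
s8 (pos 8,9,10,11,12,13,14,15): 1⊕1⊕0⊕0⊕0⊕0⊕1⊕1 = 0
Syndrome s8…s1 = 0000 → no error.
Read data bits from positions 3,5,6,7,9,10,11,12,13,14,15: 11001000011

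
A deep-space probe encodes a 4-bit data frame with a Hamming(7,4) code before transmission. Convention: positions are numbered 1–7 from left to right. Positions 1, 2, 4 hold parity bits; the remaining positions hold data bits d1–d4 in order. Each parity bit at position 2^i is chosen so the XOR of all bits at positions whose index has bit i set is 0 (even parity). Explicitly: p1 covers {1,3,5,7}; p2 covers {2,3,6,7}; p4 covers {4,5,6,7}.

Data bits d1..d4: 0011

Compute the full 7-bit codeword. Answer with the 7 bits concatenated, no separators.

1000011

Place data at non-parity positions: p1 p2 0 p4 0 1 1
p1 (pos 1,3,5,7): XOR of data positions = 0⊕0⊕1 = 1
p2 (pos 2,3,6,7): XOR of data positions = 0⊕1⊕1 = 0
p4 (pos 4,5,6,7): XOR of data positions = 0⊕1⊕1 = 0
Codeword: 1000011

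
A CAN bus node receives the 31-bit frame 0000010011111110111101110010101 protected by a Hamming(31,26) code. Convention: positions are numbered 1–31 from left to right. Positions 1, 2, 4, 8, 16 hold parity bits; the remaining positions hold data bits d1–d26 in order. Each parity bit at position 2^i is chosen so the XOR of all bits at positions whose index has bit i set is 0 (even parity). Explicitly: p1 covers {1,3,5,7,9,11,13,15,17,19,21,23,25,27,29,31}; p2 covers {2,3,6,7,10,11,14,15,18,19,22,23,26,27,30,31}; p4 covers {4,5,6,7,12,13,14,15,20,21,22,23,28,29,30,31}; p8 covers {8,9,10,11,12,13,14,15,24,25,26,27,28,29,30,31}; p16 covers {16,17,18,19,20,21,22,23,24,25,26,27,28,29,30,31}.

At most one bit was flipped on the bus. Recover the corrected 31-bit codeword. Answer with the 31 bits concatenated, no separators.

s1 (pos 1,3,5,7,9,11,13,15,17,19,21,23,25,27,29,31): 0⊕0⊕0⊕0⊕1⊕1⊕1⊕1⊕1⊕1⊕0⊕1⊕0⊕1⊕1⊕1 = 0
s2 (pos 2,3,6,7,10,11,14,15,18,19,22,23,26,27,30,31): 0⊕0⊕1⊕0⊕1⊕1⊕1⊕1⊕1⊕1⊕1⊕1⊕0⊕1⊕0⊕1 = 1
s4 (pos 4,5,6,7,12,13,14,15,20,21,22,23,28,29,30,31): 0⊕0⊕1⊕0⊕1⊕1⊕1⊕1⊕1⊕0⊕1⊕1⊕0⊕1⊕0⊕1 = 0
s8 (pos 8,9,10,11,12,13,14,15,24,25,26,27,28,29,30,31): 0⊕1⊕1⊕1⊕1⊕1⊕1⊕1⊕1⊕0⊕0⊕1⊕0⊕1⊕0⊕1 = 1
s16 (pos 16,17,18,19,20,21,22,23,24,25,26,27,28,29,30,31): 0⊕1⊕1⊕1⊕1⊕0⊕1⊕1⊕1⊕0⊕0⊕1⊕0⊕1⊕0⊕1 = 0
Syndrome s16…s1 = 01010 → error at position 10.
Flip position 10: 0000010011111110111101110010101 → 0000010010111110111101110010101

0000010010111110111101110010101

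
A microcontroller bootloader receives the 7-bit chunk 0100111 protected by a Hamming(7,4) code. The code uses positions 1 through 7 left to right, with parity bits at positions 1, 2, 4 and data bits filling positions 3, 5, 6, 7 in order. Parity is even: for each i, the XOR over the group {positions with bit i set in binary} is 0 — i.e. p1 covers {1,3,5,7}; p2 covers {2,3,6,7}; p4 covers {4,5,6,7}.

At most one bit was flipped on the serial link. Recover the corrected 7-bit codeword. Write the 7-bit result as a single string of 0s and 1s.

0100101

s1 (pos 1,3,5,7): 0⊕0⊕1⊕1 = 0
s2 (pos 2,3,6,7): 1⊕0⊕1⊕1 = 1
s4 (pos 4,5,6,7): 0⊕1⊕1⊕1 = 1
Syndrome s4…s1 = 110 → error at position 6.
Flip position 6: 0100111 → 0100101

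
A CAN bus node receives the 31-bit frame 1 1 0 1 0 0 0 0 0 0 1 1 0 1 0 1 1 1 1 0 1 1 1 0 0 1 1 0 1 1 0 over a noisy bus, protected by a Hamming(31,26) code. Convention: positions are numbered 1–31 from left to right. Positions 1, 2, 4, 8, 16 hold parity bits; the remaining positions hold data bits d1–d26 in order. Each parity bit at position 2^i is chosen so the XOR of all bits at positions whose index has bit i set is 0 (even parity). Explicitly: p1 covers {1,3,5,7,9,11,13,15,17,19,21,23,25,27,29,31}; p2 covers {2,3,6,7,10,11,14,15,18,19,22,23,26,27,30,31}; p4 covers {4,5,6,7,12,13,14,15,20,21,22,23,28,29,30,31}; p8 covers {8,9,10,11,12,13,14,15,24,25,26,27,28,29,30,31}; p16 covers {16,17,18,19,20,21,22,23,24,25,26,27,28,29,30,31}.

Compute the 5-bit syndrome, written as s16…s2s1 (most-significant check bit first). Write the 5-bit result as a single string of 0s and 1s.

11000

s1 (pos 1,3,5,7,9,11,13,15,17,19,21,23,25,27,29,31): 1⊕0⊕0⊕0⊕0⊕1⊕0⊕0⊕1⊕1⊕1⊕1⊕0⊕1⊕1⊕0 = 0
s2 (pos 2,3,6,7,10,11,14,15,18,19,22,23,26,27,30,31): 1⊕0⊕0⊕0⊕0⊕1⊕1⊕0⊕1⊕1⊕1⊕1⊕1⊕1⊕1⊕0 = 0
s4 (pos 4,5,6,7,12,13,14,15,20,21,22,23,28,29,30,31): 1⊕0⊕0⊕0⊕1⊕0⊕1⊕0⊕0⊕1⊕1⊕1⊕0⊕1⊕1⊕0 = 0
s8 (pos 8,9,10,11,12,13,14,15,24,25,26,27,28,29,30,31): 0⊕0⊕0⊕1⊕1⊕0⊕1⊕0⊕0⊕0⊕1⊕1⊕0⊕1⊕1⊕0 = 1
s16 (pos 16,17,18,19,20,21,22,23,24,25,26,27,28,29,30,31): 1⊕1⊕1⊕1⊕0⊕1⊕1⊕1⊕0⊕0⊕1⊕1⊕0⊕1⊕1⊕0 = 1
Syndrome s16…s1 = 11000 → error at position 24.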